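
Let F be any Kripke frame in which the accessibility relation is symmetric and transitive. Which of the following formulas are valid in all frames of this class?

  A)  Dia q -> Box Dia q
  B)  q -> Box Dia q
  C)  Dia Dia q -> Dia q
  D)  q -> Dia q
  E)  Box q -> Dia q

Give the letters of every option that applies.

A symmetric transitive relation is euclidean (uRv and uRw give vRu by symmetry, then vRw by transitivity).
(A) Dia q -> Box Dia q is axiom 5; it is valid on a frame exactly when R is euclidean. Every such R is euclidean, so valid.
(B) q -> Box Dia q (axiom B) characterises the symmetric frames. Every such R is symmetric — valid.
(C) Dia Dia q -> Dia q is the dual of axiom 4; it is valid on a frame exactly when R is transitive. Every such R is transitive, so valid.
(D) q -> Dia q is the dual of axiom T; it is valid on a frame exactly when R is reflexive. Such an R need not be reflexive, so not valid.
(E) Box q -> Dia q is axiom D, which corresponds to seriality. Such an R need not be serial — not valid.

A, B, C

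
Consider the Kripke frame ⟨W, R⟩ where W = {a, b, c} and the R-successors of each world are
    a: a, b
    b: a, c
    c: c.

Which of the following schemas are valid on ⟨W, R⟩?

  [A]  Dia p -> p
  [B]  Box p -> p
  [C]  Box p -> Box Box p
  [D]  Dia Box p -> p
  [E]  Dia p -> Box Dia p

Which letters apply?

R is not reflexive: not b R b.
R is not symmetric: b R c but not c R b.
R is not transitive: a R b and b R c but not a R c.
R is not euclidean: b R a and b R c but not a R c.
R is not a subset of the identity: a R b with a ≠ b.
(A) Dia p -> p is the converse of T; it holds exactly when R ⊆ identity. Here R ⊄ identity — not valid.
(B) Box p -> p (axiom T) characterises the reflexive frames. R is not reflexive — not valid.
(C) Box p -> Box Box p (axiom 4) characterises the transitive frames. R is not transitive — not valid.
(D) Dia Box p -> p (the dual of axiom B) characterises the symmetric frames. R is not symmetric — not valid.
(E) Dia p -> Box Dia p (axiom 5) characterises the euclidean frames. R is not euclidean — not valid.

none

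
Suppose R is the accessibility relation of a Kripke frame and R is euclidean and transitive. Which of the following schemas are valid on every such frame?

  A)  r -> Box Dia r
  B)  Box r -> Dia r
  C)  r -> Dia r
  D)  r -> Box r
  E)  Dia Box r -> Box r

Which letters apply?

(A) r -> Box Dia r (axiom B) characterises the symmetric frames. Such an R need not be symmetric — not valid.
(B) Box r -> Dia r (axiom D) characterises the serial frames. Such an R need not be serial — not valid.
(C) the dual of axiom T: valid iff R is reflexive. Such an R need not be reflexive — not valid.
(D) r -> Box r is valid only on frames where every R-edge is a self-loop. Such an R need not be a subset of the identity — not valid.
(E) Dia Box r -> Box r (the dual of axiom 5) characterises the euclidean frames. Every such R is euclidean — valid.

E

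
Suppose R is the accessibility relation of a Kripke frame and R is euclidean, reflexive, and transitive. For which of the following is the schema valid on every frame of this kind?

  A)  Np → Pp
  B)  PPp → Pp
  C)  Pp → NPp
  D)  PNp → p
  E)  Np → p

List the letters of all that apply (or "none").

A, B, C, D, E

A relation that is euclidean, reflexive, and transitive is also serial and symmetric.
(A) Np → Pp (axiom D) characterises the serial frames. Every such R is serial — valid.
(B) the dual of axiom 4: valid iff R is transitive. Every such R is transitive — valid.
(C) Pp → NPp is axiom 5; it is valid on a frame exactly when R is euclidean. Every such R is euclidean, so valid.
(D) the dual of axiom B: valid iff R is symmetric. Every such R is symmetric — valid.
(E) Np → p (axiom T) characterises the reflexive frames. Every such R is reflexive — valid.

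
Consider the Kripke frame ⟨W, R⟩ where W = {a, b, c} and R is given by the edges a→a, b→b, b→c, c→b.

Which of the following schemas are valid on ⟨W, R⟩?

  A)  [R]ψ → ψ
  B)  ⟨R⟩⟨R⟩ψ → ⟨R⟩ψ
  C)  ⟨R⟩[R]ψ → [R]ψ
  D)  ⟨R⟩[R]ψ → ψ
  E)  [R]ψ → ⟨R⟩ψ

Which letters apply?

R is not reflexive: not c R c.
R is symmetric: every R-edge is matched by its reverse.
R is not transitive: c R b and b R c but not c R c.
R is not euclidean: b R c and b R c but not c R c.
R is serial: every world has an R-successor.
(A) [R]ψ → ψ is axiom T; it is valid on a frame exactly when R is reflexive. R is not reflexive, so not valid.
(B) the dual of axiom 4: valid iff R is transitive. R is not transitive — not valid.
(C) ⟨R⟩[R]ψ → [R]ψ (the dual of axiom 5) characterises the euclidean frames. R is not euclidean — not valid.
(D) ⟨R⟩[R]ψ → ψ (the dual of axiom B) characterises the symmetric frames. R is symmetric — valid.
(E) [R]ψ → ⟨R⟩ψ is axiom D; it is valid on a frame exactly when R is serial. R is serial, so valid.

D, E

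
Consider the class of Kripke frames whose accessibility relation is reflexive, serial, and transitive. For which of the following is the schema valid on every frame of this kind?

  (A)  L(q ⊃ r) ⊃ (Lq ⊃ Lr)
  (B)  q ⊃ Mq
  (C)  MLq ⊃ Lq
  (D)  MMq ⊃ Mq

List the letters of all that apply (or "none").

A, B, D

(A) this is just K, valid on every normal frame.
(B) q ⊃ Mq is the dual of axiom T, which corresponds to reflexivity. Every such R is reflexive — valid.
(C) the dual of axiom 5: valid iff R is euclidean. Such an R need not be euclidean — not valid.
(D) MMq ⊃ Mq is the dual of axiom 4, which corresponds to transitivity. Every such R is transitive — valid.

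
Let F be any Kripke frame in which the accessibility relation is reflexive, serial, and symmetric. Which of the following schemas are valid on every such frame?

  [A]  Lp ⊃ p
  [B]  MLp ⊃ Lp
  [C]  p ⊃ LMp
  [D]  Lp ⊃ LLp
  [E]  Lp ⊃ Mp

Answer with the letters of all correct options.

(A) Lp ⊃ p (axiom T) characterises the reflexive frames. Every such R is reflexive — valid.
(B) MLp ⊃ Lp (the dual of axiom 5) characterises the euclidean frames. Such an R need not be euclidean — not valid.
(C) axiom B: valid iff R is symmetric. Every such R is symmetric — valid.
(D) Lp ⊃ LLp (axiom 4) characterises the transitive frames. Such an R need not be transitive — not valid.
(E) Lp ⊃ Mp (axiom D) characterises the serial frames. Every such R is serial — valid.

A, C, E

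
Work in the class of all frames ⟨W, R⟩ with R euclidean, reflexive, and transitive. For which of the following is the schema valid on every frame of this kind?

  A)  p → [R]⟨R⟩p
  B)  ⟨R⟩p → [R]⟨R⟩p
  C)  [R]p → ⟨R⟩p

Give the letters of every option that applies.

A relation that is euclidean, reflexive, and transitive is also serial and symmetric.
(A) p → [R]⟨R⟩p is axiom B; it is valid on a frame exactly when R is symmetric. Every such R is symmetric, so valid.
(B) ⟨R⟩p → [R]⟨R⟩p is axiom 5; it is valid on a frame exactly when R is euclidean. Every such R is euclidean, so valid.
(C) [R]p → ⟨R⟩p is axiom D, which corresponds to seriality. Every such R is serial — valid.

A, B, C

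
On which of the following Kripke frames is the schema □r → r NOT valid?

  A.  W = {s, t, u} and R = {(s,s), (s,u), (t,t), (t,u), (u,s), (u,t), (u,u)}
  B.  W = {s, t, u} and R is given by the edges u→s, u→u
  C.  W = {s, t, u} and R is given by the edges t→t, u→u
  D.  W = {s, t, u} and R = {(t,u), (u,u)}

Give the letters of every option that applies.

B, C, D

The schema □r → r is axiom T; it is valid on a frame iff R is reflexive.
(A) R is reflexive (each world relates to itself), so the schema is valid here.
(B) R is not reflexive (not s R s), so the schema fails here.
(C) R is not reflexive (not s R s), so the schema fails here.
(D) R is not reflexive (not s R s), so the schema fails here.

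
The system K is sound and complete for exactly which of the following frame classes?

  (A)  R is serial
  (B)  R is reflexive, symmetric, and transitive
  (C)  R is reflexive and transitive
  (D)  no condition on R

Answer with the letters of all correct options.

(A) this class determines D, not K.
(B) this class determines S5, not K.
(C) this class determines S4, not K.
(D) K is sound and complete for exactly this class.

D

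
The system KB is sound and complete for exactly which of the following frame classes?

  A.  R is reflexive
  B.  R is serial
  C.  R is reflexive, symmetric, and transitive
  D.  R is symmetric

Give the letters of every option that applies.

D

(A) this class determines T (= KT), not KB.
(B) this class determines D, not KB.
(C) this class determines S5, not KB.
(D) KB is sound and complete for exactly this class.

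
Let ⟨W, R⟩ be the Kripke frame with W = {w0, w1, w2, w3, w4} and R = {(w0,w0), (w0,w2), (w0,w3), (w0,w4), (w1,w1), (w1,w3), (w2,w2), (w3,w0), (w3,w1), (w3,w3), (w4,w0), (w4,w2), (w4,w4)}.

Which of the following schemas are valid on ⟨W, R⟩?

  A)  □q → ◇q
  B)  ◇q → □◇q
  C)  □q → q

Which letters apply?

R is reflexive: each world relates to itself.
R is not euclidean: w0 R w2 and w0 R w0 but not w2 R w0.
R is serial: every world has an R-successor.
(A) axiom D: valid iff R is serial. R is serial — valid.
(B) axiom 5: valid iff R is euclidean. R is not euclidean — not valid.
(C) □q → q is axiom T, which corresponds to reflexivity. R is reflexive — valid.

A, C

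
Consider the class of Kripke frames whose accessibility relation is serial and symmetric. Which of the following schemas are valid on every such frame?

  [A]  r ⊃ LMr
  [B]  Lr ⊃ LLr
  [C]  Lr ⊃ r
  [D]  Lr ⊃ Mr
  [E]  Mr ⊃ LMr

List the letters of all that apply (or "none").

A, D

(A) r ⊃ LMr is axiom B; it is valid on a frame exactly when R is symmetric. Every such R is symmetric, so valid.
(B) Lr ⊃ LLr is axiom 4; it is valid on a frame exactly when R is transitive. Such an R need not be transitive, so not valid.
(C) Lr ⊃ r is axiom T; it is valid on a frame exactly when R is reflexive. Such an R need not be reflexive, so not valid.
(D) axiom D: valid iff R is serial. Every such R is serial — valid.
(E) Mr ⊃ LMr is axiom 5; it is valid on a frame exactly when R is euclidean. Such an R need not be euclidean, so not valid.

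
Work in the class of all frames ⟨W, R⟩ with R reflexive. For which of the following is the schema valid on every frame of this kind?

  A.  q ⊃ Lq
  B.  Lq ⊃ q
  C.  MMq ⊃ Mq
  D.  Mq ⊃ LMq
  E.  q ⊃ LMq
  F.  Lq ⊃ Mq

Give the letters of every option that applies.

A reflexive relation is serial.
(A) q ⊃ Lq is valid only on frames where every R-edge is a self-loop. Such an R need not be a subset of the identity — not valid.
(B) Lq ⊃ q is axiom T, which corresponds to reflexivity. Every such R is reflexive — valid.
(C) MMq ⊃ Mq (the dual of axiom 4) characterises the transitive frames. Such an R need not be transitive — not valid.
(D) axiom 5: valid iff R is euclidean. Such an R need not be euclidean — not valid.
(E) q ⊃ LMq is axiom B; it is valid on a frame exactly when R is symmetric. Such an R need not be symmetric, so not valid.
(F) Lq ⊃ Mq (axiom D) characterises the serial frames. Every such R is serial — valid.

B, F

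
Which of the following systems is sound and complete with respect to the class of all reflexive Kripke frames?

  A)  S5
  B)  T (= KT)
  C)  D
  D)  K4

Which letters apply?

B

(A) S5 is determined by the class of reflexive, symmetric, and transitive frames.
(B) T (= KT) is determined by exactly this class.
(C) D is determined by the class of serial frames.
(D) K4 is determined by the class of transitive frames.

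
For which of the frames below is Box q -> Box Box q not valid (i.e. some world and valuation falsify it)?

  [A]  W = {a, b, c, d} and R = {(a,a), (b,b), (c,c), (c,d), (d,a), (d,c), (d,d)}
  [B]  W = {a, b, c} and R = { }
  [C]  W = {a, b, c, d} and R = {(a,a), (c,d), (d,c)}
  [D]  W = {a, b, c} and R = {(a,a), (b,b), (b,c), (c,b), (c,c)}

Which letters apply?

The schema Box q -> Box Box q is axiom 4; it is valid on a frame iff R is transitive.
(A) R is not transitive (c R d and d R a but not c R a), so the schema fails here.
(B) R is transitive (R is closed under composition), so the schema is valid here.
(C) R is not transitive (c R d and d R c but not c R c), so the schema fails here.
(D) R is transitive (R is closed under composition), so the schema is valid here.

A, C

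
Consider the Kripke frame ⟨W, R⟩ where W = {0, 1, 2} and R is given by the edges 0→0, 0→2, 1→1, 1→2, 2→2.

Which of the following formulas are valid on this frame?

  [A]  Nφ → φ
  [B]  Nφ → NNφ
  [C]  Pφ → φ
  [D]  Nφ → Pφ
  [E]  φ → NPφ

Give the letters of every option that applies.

A, B, D

R is reflexive: each world relates to itself.
R is not symmetric: 0 R 2 but not 2 R 0.
R is transitive: R is closed under composition.
R is serial: every world has an R-successor.
R is not a subset of the identity: 0 R 2 with 0 ≠ 2.
(A) Nφ → φ (axiom T) characterises the reflexive frames. R is reflexive — valid.
(B) Nφ → NNφ is axiom 4, which corresponds to transitivity. R is transitive — valid.
(C) Pφ → φ (the converse of T) corresponds to R being a subset of the identity. Here R ⊄ identity, so not valid.
(D) Nφ → Pφ is axiom D; it is valid on a frame exactly when R is serial. R is serial, so valid.
(E) φ → NPφ (axiom B) characterises the symmetric frames. R is not symmetric — not valid.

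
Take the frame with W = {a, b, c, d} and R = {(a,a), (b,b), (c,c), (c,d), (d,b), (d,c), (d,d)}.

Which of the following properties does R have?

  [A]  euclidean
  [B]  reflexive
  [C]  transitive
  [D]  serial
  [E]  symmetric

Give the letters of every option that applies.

B, D

(A) not euclidean: d R b and d R c but not b R c.
(B) reflexive: each world relates to itself.
(C) not transitive: c R d and d R b but not c R b.
(D) serial: every world has an R-successor.
(E) not symmetric: d R b but not b R d.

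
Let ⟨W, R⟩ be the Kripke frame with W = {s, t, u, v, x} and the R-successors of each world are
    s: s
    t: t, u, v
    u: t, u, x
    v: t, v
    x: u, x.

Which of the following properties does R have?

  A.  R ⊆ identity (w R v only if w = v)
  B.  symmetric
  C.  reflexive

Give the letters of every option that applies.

B, C

(A) not ⊆ identity: t R u with t ≠ u.
(B) symmetric: every R-edge is matched by its reverse.
(C) reflexive: each world relates to itself.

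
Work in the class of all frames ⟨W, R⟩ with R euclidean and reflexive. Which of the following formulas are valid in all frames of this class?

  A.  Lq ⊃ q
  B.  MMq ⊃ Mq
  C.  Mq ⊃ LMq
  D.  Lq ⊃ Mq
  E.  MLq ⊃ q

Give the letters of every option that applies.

A, B, C, D, E

A reflexive euclidean relation is also symmetric (from wRw and wRv the euclidean condition gives vRw) and hence transitive; it is an equivalence relation.
(A) Lq ⊃ q is axiom T, which corresponds to reflexivity. Every such R is reflexive — valid.
(B) MMq ⊃ Mq (the dual of axiom 4) characterises the transitive frames. Every such R is transitive — valid.
(C) Mq ⊃ LMq is axiom 5; it is valid on a frame exactly when R is euclidean. Every such R is euclidean, so valid.
(D) Lq ⊃ Mq is axiom D, which corresponds to seriality. Every such R is serial — valid.
(E) MLq ⊃ q is the dual of axiom B, which corresponds to symmetry. Every such R is symmetric — valid.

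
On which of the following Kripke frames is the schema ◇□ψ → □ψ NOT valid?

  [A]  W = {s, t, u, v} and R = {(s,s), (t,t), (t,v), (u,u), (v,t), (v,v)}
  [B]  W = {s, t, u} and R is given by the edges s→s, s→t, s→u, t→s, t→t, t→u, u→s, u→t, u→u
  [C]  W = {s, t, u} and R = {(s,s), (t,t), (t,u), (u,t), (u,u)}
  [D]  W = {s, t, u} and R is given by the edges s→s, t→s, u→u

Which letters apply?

none

The schema ◇□ψ → □ψ is the dual of axiom 5; it is valid on a frame iff R is euclidean.
(A) R is euclidean (any two R-successors of the same world are R-related), so the schema is valid here.
(B) R is euclidean (any two R-successors of the same world are R-related), so the schema is valid here.
(C) R is euclidean (any two R-successors of the same world are R-related), so the schema is valid here.
(D) R is euclidean (any two R-successors of the same world are R-related), so the schema is valid here.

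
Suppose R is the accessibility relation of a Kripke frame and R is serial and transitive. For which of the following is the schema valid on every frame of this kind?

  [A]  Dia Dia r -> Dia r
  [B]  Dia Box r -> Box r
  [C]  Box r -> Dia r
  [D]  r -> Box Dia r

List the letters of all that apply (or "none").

A, C

(A) Dia Dia r -> Dia r (the dual of axiom 4) characterises the transitive frames. Every such R is transitive — valid.
(B) the dual of axiom 5: valid iff R is euclidean. Such an R need not be euclidean — not valid.
(C) Box r -> Dia r (axiom D) characterises the serial frames. Every such R is serial — valid.
(D) r -> Box Dia r is axiom B; it is valid on a frame exactly when R is symmetric. Such an R need not be symmetric, so not valid.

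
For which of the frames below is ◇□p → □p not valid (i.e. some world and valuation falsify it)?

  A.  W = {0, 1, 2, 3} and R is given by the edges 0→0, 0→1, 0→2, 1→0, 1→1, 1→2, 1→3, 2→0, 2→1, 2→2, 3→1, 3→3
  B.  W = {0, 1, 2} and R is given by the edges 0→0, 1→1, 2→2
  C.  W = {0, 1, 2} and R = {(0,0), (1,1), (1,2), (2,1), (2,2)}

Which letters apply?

The schema ◇□p → □p is the dual of axiom 5; it is valid on a frame iff R is euclidean.
(A) R is not euclidean (1 R 0 and 1 R 3 but not 0 R 3), so the schema fails here.
(B) R is euclidean (any two R-successors of the same world are R-related), so the schema is valid here.
(C) R is euclidean (any two R-successors of the same world are R-related), so the schema is valid here.

A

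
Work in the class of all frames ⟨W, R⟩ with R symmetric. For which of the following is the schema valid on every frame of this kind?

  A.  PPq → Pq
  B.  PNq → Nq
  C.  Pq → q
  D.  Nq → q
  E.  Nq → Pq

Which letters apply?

(A) PPq → Pq is the dual of axiom 4, which corresponds to transitivity. Such an R need not be transitive — not valid.
(B) PNq → Nq is the dual of axiom 5, which corresponds to the euclidean property. Such an R need not be euclidean — not valid.
(C) Pq → q is valid only on frames where every R-edge is a self-loop. Such an R need not be a subset of the identity — not valid.
(D) Nq → q is axiom T, which corresponds to reflexivity. Such an R need not be reflexive — not valid.
(E) Nq → Pq is axiom D, which corresponds to seriality. Such an R need not be serial — not valid.

none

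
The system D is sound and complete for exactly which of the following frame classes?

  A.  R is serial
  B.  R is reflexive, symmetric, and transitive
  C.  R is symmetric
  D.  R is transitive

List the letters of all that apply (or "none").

(A) D is sound and complete for exactly this class.
(B) this class determines S5, not D.
(C) this class determines KB, not D.
(D) this class determines K4, not D.

A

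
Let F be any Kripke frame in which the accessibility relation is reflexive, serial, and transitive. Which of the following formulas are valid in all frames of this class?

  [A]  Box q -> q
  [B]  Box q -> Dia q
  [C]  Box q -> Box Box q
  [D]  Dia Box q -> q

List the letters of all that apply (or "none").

(A) Box q -> q is axiom T, which corresponds to reflexivity. Every such R is reflexive — valid.
(B) Box q -> Dia q is axiom D, which corresponds to seriality. Every such R is serial — valid.
(C) Box q -> Box Box q is axiom 4, which corresponds to transitivity. Every such R is transitive — valid.
(D) Dia Box q -> q (the dual of axiom B) characterises the symmetric frames. Such an R need not be symmetric — not valid.

A, B, C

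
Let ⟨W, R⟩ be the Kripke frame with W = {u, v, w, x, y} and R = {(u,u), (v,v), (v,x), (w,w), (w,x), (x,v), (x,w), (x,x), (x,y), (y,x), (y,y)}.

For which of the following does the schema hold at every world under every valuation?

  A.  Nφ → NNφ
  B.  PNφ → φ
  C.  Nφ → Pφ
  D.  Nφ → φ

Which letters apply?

R is reflexive: each world relates to itself.
R is symmetric: every R-edge is matched by its reverse.
R is not transitive: v R x and x R w but not v R w.
R is serial: every world has an R-successor.
(A) Nφ → NNφ is axiom 4; it is valid on a frame exactly when R is transitive. R is not transitive, so not valid.
(B) PNφ → φ is the dual of axiom B; it is valid on a frame exactly when R is symmetric. R is symmetric, so valid.
(C) axiom D: valid iff R is serial. R is serial — valid.
(D) Nφ → φ is axiom T; it is valid on a frame exactly when R is reflexive. R is reflexive, so valid.

B, C, D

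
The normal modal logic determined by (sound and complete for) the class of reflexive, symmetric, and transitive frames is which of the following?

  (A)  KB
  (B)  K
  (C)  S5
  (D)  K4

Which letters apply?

C

(A) KB is determined by the class of symmetric frames.
(B) K is determined by the class of arbitrary frames.
(C) S5 is determined by exactly this class.
(D) K4 is determined by the class of transitive frames.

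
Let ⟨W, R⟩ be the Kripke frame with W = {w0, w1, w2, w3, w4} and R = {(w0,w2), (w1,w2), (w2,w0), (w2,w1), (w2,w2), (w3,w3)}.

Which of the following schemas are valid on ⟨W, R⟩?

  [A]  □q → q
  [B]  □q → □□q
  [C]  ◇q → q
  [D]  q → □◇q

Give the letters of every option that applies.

R is not reflexive: not w0 R w0.
R is symmetric: every R-edge is matched by its reverse.
R is not transitive: w0 R w2 and w2 R w0 but not w0 R w0.
R is not a subset of the identity: w0 R w2 with w0 ≠ w2.
(A) axiom T: valid iff R is reflexive. R is not reflexive — not valid.
(B) axiom 4: valid iff R is transitive. R is not transitive — not valid.
(C) ◇q → q is the converse of T; it holds exactly when R ⊆ identity. Here R ⊄ identity — not valid.
(D) q → □◇q is axiom B; it is valid on a frame exactly when R is symmetric. R is symmetric, so valid.

D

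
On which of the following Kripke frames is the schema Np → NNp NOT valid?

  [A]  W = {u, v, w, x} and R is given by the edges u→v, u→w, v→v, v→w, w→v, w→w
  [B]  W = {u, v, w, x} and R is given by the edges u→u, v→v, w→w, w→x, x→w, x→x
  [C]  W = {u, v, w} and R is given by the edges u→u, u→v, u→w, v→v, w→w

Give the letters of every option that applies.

The schema Np → NNp is axiom 4; it is valid on a frame iff R is transitive.
(A) R is transitive (R is closed under composition), so the schema is valid here.
(B) R is transitive (R is closed under composition), so the schema is valid here.
(C) R is transitive (R is closed under composition), so the schema is valid here.

none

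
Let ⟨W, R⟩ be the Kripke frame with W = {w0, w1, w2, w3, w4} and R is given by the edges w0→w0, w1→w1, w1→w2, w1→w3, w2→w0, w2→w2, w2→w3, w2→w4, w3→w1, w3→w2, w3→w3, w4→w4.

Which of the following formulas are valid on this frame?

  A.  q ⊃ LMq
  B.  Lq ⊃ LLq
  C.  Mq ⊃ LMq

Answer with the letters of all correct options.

R is not symmetric: w1 R w2 but not w2 R w1.
R is not transitive: w1 R w2 and w2 R w0 but not w1 R w0.
R is not euclidean: w1 R w2 and w1 R w1 but not w2 R w1.
(A) q ⊃ LMq is axiom B; it is valid on a frame exactly when R is symmetric. R is not symmetric, so not valid.
(B) Lq ⊃ LLq is axiom 4; it is valid on a frame exactly when R is transitive. R is not transitive, so not valid.
(C) Mq ⊃ LMq is axiom 5; it is valid on a frame exactly when R is euclidean. R is not euclidean, so not valid.

none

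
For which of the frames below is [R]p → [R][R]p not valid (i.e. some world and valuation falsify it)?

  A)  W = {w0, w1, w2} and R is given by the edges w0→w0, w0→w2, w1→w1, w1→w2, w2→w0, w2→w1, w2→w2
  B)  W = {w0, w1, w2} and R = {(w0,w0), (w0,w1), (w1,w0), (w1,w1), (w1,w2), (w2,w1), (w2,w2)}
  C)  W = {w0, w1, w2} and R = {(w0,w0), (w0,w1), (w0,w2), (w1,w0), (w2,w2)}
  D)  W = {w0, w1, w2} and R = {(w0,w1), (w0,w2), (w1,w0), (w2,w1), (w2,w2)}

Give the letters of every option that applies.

The schema [R]p → [R][R]p is axiom 4; it is valid on a frame iff R is transitive.
(A) R is not transitive (w0 R w2 and w2 R w1 but not w0 R w1), so the schema fails here.
(B) R is not transitive (w0 R w1 and w1 R w2 but not w0 R w2), so the schema fails here.
(C) R is not transitive (w1 R w0 and w0 R w1 but not w1 R w1), so the schema fails here.
(D) R is not transitive (w0 R w1 and w1 R w0 but not w0 R w0), so the schema fails here.

A, B, C, D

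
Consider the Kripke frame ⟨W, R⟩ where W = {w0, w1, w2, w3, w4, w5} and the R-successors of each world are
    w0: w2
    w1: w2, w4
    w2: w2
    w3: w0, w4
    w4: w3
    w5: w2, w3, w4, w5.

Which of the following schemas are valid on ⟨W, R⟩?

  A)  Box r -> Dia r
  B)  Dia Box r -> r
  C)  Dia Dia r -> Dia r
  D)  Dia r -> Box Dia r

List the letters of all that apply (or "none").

A

R is not symmetric: w0 R w2 but not w2 R w0.
R is not transitive: w1 R w4 and w4 R w3 but not w1 R w3.
R is not euclidean: w1 R w2 and w1 R w4 but not w2 R w4.
R is serial: every world has an R-successor.
(A) Box r -> Dia r is axiom D, which corresponds to seriality. R is serial — valid.
(B) the dual of axiom B: valid iff R is symmetric. R is not symmetric — not valid.
(C) Dia Dia r -> Dia r is the dual of axiom 4, which corresponds to transitivity. R is not transitive — not valid.
(D) axiom 5: valid iff R is euclidean. R is not euclidean — not valid.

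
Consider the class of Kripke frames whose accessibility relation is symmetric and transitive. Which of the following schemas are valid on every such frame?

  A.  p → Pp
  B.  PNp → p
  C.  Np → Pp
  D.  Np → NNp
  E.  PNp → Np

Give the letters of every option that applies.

B, D, E

A symmetric transitive relation is euclidean (uRv and uRw give vRu by symmetry, then vRw by transitivity).
(A) p → Pp (the dual of axiom T) characterises the reflexive frames. Such an R need not be reflexive — not valid.
(B) the dual of axiom B: valid iff R is symmetric. Every such R is symmetric — valid.
(C) Np → Pp is axiom D; it is valid on a frame exactly when R is serial. Such an R need not be serial, so not valid.
(D) Np → NNp is axiom 4; it is valid on a frame exactly when R is transitive. Every such R is transitive, so valid.
(E) PNp → Np (the dual of axiom 5) characterises the euclidean frames. Every such R is euclidean — valid.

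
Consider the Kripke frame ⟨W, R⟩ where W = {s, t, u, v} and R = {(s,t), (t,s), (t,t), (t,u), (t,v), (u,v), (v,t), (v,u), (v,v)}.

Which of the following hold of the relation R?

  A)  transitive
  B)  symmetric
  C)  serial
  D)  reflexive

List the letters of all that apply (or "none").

(A) not transitive: s R t and t R s but not s R s.
(B) not symmetric: t R u but not u R t.
(C) serial: every world has an R-successor.
(D) not reflexive: not s R s.

C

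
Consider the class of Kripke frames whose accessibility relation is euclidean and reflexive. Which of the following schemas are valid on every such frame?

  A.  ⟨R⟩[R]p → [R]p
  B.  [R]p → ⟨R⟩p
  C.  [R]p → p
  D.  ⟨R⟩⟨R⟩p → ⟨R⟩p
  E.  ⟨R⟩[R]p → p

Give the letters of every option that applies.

A, B, C, D, E

A reflexive euclidean relation is also symmetric (from wRw and wRv the euclidean condition gives vRw) and hence transitive; it is an equivalence relation.
(A) ⟨R⟩[R]p → [R]p (the dual of axiom 5) characterises the euclidean frames. Every such R is euclidean — valid.
(B) axiom D: valid iff R is serial. Every such R is serial — valid.
(C) [R]p → p is axiom T, which corresponds to reflexivity. Every such R is reflexive — valid.
(D) ⟨R⟩⟨R⟩p → ⟨R⟩p is the dual of axiom 4, which corresponds to transitivity. Every such R is transitive — valid.
(E) ⟨R⟩[R]p → p (the dual of axiom B) characterises the symmetric frames. Every such R is symmetric — valid.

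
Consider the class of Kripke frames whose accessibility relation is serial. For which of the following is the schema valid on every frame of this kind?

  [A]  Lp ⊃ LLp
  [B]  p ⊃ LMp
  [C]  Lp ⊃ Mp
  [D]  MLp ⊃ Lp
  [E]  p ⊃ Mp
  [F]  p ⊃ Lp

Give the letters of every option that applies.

(A) axiom 4: valid iff R is transitive. Such an R need not be transitive — not valid.
(B) axiom B: valid iff R is symmetric. Such an R need not be symmetric — not valid.
(C) Lp ⊃ Mp (axiom D) characterises the serial frames. Every such R is serial — valid.
(D) MLp ⊃ Lp is the dual of axiom 5; it is valid on a frame exactly when R is euclidean. Such an R need not be euclidean, so not valid.
(E) p ⊃ Mp is the dual of axiom T; it is valid on a frame exactly when R is reflexive. Such an R need not be reflexive, so not valid.
(F) p ⊃ Lp (equivalent to ◇p→p) corresponds to R being a subset of the identity. Such an R need not be a subset of the identity, so not valid.

C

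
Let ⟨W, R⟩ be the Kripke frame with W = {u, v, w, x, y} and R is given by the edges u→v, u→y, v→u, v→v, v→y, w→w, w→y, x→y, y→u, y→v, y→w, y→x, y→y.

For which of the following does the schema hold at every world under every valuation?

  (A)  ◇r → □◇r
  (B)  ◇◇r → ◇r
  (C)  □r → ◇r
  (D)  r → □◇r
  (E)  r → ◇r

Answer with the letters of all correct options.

R is not reflexive: not u R u.
R is symmetric: every R-edge is matched by its reverse.
R is not transitive: u R v and v R u but not u R u.
R is not euclidean: y R u and y R w but not u R w.
R is serial: every world has an R-successor.
(A) ◇r → □◇r is axiom 5, which corresponds to the euclidean property. R is not euclidean — not valid.
(B) ◇◇r → ◇r is the dual of axiom 4, which corresponds to transitivity. R is not transitive — not valid.
(C) □r → ◇r is axiom D, which corresponds to seriality. R is serial — valid.
(D) r → □◇r is axiom B, which corresponds to symmetry. R is symmetric — valid.
(E) the dual of axiom T: valid iff R is reflexive. R is not reflexive — not valid.

C, D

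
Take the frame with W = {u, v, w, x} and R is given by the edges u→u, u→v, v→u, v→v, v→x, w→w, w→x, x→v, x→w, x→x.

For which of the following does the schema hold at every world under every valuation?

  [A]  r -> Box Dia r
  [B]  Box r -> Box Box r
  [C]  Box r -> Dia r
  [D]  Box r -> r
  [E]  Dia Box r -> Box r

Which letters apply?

A, C, D

R is reflexive: each world relates to itself.
R is symmetric: every R-edge is matched by its reverse.
R is not transitive: u R v and v R x but not u R x.
R is not euclidean: v R u and v R x but not u R x.
R is serial: every world has an R-successor.
(A) r -> Box Dia r is axiom B; it is valid on a frame exactly when R is symmetric. R is symmetric, so valid.
(B) Box r -> Box Box r is axiom 4, which corresponds to transitivity. R is not transitive — not valid.
(C) Box r -> Dia r is axiom D; it is valid on a frame exactly when R is serial. R is serial, so valid.
(D) Box r -> r is axiom T, which corresponds to reflexivity. R is reflexive — valid.
(E) Dia Box r -> Box r is the dual of axiom 5; it is valid on a frame exactly when R is euclidean. R is not euclidean, so not valid.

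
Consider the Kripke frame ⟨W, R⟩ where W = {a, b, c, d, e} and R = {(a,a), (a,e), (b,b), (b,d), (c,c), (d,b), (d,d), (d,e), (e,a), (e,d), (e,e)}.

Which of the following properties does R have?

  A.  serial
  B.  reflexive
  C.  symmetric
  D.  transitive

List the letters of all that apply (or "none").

(A) serial: every world has an R-successor.
(B) reflexive: each world relates to itself.
(C) symmetric: every R-edge is matched by its reverse.
(D) not transitive: a R e and e R d but not a R d.

A, B, C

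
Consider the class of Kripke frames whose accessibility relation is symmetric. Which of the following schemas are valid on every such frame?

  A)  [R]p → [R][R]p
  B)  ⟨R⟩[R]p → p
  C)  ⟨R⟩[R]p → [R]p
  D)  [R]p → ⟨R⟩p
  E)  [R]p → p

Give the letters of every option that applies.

B

(A) [R]p → [R][R]p is axiom 4; it is valid on a frame exactly when R is transitive. Such an R need not be transitive, so not valid.
(B) ⟨R⟩[R]p → p is the dual of axiom B; it is valid on a frame exactly when R is symmetric. Every such R is symmetric, so valid.
(C) the dual of axiom 5: valid iff R is euclidean. Such an R need not be euclidean — not valid.
(D) [R]p → ⟨R⟩p is axiom D; it is valid on a frame exactly when R is serial. Such an R need not be serial, so not valid.
(E) axiom T: valid iff R is reflexive. Such an R need not be reflexive — not valid.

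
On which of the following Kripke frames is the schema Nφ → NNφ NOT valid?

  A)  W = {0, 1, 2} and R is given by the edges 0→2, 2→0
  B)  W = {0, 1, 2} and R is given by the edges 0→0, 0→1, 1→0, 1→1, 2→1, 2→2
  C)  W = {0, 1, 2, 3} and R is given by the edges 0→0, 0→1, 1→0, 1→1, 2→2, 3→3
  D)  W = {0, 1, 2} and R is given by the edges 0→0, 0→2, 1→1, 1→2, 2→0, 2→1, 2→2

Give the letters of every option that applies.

The schema Nφ → NNφ is axiom 4; it is valid on a frame iff R is transitive.
(A) R is not transitive (0 R 2 and 2 R 0 but not 0 R 0), so the schema fails here.
(B) R is not transitive (2 R 1 and 1 R 0 but not 2 R 0), so the schema fails here.
(C) R is transitive (R is closed under composition), so the schema is valid here.
(D) R is not transitive (0 R 2 and 2 R 1 but not 0 R 1), so the schema fails here.

A, B, D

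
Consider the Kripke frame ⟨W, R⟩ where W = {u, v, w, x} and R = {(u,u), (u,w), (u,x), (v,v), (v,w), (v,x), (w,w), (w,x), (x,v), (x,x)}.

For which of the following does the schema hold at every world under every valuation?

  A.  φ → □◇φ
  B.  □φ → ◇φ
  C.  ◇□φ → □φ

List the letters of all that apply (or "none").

R is not symmetric: u R w but not w R u.
R is not euclidean: u R w and u R u but not w R u.
R is serial: every world has an R-successor.
(A) φ → □◇φ is axiom B; it is valid on a frame exactly when R is symmetric. R is not symmetric, so not valid.
(B) □φ → ◇φ (axiom D) characterises the serial frames. R is serial — valid.
(C) ◇□φ → □φ (the dual of axiom 5) characterises the euclidean frames. R is not euclidean — not valid.

B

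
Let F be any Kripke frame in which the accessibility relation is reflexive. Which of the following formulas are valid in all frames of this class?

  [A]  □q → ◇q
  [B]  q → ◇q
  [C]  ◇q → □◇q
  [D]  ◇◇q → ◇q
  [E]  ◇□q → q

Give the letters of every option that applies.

A, B

A reflexive relation is serial.
(A) axiom D: valid iff R is serial. Every such R is serial — valid.
(B) q → ◇q is the dual of axiom T, which corresponds to reflexivity. Every such R is reflexive — valid.
(C) axiom 5: valid iff R is euclidean. Such an R need not be euclidean — not valid.
(D) the dual of axiom 4: valid iff R is transitive. Such an R need not be transitive — not valid.
(E) ◇□q → q is the dual of axiom B; it is valid on a frame exactly when R is symmetric. Such an R need not be symmetric, so not valid.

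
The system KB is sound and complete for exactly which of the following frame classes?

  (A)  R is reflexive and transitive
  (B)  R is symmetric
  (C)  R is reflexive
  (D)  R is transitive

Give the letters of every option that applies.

(A) this class determines S4, not KB.
(B) KB is sound and complete for exactly this class.
(C) this class determines T (= KT), not KB.
(D) this class determines K4, not KB.

B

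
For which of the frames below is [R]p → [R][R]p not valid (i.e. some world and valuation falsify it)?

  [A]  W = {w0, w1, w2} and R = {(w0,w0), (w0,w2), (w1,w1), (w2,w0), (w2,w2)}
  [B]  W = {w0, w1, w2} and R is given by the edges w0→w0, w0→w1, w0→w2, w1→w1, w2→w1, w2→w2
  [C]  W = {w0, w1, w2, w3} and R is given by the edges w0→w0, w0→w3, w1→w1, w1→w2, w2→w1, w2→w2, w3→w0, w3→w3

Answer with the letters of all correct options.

The schema [R]p → [R][R]p is axiom 4; it is valid on a frame iff R is transitive.
(A) R is transitive (R is closed under composition), so the schema is valid here.
(B) R is transitive (R is closed under composition), so the schema is valid here.
(C) R is transitive (R is closed under composition), so the schema is valid here.

none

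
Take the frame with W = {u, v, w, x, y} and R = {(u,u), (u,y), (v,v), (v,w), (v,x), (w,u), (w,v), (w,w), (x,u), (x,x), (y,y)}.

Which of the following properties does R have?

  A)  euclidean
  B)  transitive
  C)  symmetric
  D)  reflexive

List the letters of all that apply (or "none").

D

(A) not euclidean: u R y and u R u but not y R u.
(B) not transitive: v R w and w R u but not v R u.
(C) not symmetric: u R y but not y R u.
(D) reflexive: each world relates to itself.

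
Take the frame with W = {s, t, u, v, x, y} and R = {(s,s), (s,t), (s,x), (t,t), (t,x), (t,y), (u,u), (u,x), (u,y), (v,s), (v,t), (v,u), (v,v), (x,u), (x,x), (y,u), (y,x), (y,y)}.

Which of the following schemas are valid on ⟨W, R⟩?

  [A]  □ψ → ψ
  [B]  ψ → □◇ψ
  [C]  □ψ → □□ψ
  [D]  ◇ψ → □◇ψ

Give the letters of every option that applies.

R is reflexive: each world relates to itself.
R is not symmetric: s R t but not t R s.
R is not transitive: s R t and t R y but not s R y.
R is not euclidean: s R t and s R s but not t R s.
(A) axiom T: valid iff R is reflexive. R is reflexive — valid.
(B) ψ → □◇ψ is axiom B; it is valid on a frame exactly when R is symmetric. R is not symmetric, so not valid.
(C) □ψ → □□ψ is axiom 4, which corresponds to transitivity. R is not transitive — not valid.
(D) ◇ψ → □◇ψ is axiom 5; it is valid on a frame exactly when R is euclidean. R is not euclidean, so not valid.

A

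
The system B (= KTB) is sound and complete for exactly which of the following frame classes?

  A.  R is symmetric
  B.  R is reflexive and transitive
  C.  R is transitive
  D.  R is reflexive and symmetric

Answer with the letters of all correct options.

D

(A) this class determines KB, not B (= KTB).
(B) this class determines S4, not B (= KTB).
(C) this class determines K4, not B (= KTB).
(D) B (= KTB) is sound and complete for exactly this class.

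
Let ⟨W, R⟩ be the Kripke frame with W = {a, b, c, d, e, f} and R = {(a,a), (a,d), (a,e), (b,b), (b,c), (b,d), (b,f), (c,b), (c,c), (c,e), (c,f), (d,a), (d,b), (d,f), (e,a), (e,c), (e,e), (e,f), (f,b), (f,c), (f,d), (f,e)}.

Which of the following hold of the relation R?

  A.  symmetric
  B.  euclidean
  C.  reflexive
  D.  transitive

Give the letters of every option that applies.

(A) symmetric: every R-edge is matched by its reverse.
(B) not euclidean: a R d and a R e but not d R e.
(C) not reflexive: not d R d.
(D) not transitive: a R d and d R b but not a R b.

A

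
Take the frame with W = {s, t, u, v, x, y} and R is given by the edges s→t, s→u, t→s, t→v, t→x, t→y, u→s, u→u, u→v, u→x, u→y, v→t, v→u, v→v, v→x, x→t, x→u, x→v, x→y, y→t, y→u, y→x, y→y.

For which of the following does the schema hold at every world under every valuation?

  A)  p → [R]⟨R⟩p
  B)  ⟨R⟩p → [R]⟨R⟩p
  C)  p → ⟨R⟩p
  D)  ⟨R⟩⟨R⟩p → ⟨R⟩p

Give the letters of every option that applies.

R is not reflexive: not s R s.
R is symmetric: every R-edge is matched by its reverse.
R is not transitive: s R t and t R s but not s R s.
R is not euclidean: s R t and s R u but not t R u.
(A) p → [R]⟨R⟩p is axiom B; it is valid on a frame exactly when R is symmetric. R is symmetric, so valid.
(B) ⟨R⟩p → [R]⟨R⟩p (axiom 5) characterises the euclidean frames. R is not euclidean — not valid.
(C) p → ⟨R⟩p is the dual of axiom T, which corresponds to reflexivity. R is not reflexive — not valid.
(D) the dual of axiom 4: valid iff R is transitive. R is not transitive — not valid.

A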